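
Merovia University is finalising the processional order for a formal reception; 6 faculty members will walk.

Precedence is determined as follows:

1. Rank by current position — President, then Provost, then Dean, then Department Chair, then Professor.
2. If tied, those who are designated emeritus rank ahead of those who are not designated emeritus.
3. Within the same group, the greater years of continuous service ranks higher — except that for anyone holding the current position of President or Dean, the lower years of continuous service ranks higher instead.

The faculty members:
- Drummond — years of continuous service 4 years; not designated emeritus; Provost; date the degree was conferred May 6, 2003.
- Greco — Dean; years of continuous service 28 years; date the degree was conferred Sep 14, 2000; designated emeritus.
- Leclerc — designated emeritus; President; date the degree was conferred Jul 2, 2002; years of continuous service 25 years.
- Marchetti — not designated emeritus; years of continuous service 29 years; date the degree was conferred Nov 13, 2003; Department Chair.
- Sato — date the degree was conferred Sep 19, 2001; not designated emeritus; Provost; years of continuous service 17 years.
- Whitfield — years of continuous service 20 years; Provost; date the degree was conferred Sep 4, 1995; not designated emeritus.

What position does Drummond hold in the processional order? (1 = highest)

By current position: Leclerc (President); then Whitfield, Sato and Drummond (Provost); then Greco (Dean); then Marchetti (Department Chair).
Whitfield, Sato and Drummond are each not designated emeritus, so the next rule applies.
Among Whitfield, Sato and Drummond, by years of continuous service (higher first): Whitfield (20 years) before Sato (17 years) before Drummond (4 years).
Order: Leclerc, Whitfield, Sato, Drummond, Greco, Marchetti. So position 4.

4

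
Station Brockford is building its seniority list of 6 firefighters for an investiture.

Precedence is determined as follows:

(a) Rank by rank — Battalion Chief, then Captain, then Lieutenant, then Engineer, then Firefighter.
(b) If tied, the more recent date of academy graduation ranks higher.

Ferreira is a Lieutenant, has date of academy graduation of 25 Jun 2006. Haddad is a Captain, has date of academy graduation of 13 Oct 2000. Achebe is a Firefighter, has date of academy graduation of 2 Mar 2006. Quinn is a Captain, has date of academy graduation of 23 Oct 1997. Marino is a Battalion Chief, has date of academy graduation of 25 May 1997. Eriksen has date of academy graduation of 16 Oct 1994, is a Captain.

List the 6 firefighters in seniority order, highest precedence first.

Marino, Haddad, Quinn, Eriksen, Ferreira, Achebe

By rank: Marino (Battalion Chief); then Haddad, Quinn and Eriksen (Captain); then Ferreira (Lieutenant); then Achebe (Firefighter).
Among Haddad, Quinn and Eriksen, by date of academy graduation (later first): Haddad (13 Oct 2000) before Quinn (23 Oct 1997) before Eriksen (16 Oct 1994).
Full order: Marino, Haddad, Quinn, Eriksen, Ferreira, Achebe.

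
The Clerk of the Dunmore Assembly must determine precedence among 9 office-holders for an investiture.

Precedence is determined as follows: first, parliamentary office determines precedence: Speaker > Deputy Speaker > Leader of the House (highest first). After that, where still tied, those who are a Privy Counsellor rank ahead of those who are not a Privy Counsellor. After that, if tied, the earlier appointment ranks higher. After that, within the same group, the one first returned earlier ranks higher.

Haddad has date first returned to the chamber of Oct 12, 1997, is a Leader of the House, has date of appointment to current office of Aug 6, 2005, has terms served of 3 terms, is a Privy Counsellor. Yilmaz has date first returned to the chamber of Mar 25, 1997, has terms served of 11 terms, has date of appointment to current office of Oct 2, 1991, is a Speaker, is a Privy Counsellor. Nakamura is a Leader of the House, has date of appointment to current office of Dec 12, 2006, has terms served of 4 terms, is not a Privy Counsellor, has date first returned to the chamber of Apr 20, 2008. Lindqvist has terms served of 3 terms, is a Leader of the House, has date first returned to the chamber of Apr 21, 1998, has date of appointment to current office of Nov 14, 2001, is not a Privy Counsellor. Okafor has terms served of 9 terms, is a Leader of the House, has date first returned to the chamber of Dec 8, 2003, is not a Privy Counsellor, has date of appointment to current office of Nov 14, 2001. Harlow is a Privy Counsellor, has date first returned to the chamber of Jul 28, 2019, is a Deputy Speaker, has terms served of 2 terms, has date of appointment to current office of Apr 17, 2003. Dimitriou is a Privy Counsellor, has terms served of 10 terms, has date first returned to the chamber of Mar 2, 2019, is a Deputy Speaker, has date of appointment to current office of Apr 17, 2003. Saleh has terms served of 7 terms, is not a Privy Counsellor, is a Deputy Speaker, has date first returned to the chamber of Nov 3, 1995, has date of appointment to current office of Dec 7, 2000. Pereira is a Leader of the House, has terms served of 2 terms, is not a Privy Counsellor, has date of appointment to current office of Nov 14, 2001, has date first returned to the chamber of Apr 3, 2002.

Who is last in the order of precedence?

Nakamura

By parliamentary office: Yilmaz (Speaker); then Dimitriou, Harlow and Saleh (Deputy Speaker); then Haddad, Lindqvist, Pereira, Okafor and Nakamura (Leader of the House).
Among Dimitriou, Harlow and Saleh, a Privy Counsellor before not a Privy Counsellor: Dimitriou and Harlow (a Privy Counsellor) before Saleh (not a Privy Counsellor).
Dimitriou and Harlow both have date of appointment to current office Apr 17, 2003, so the next rule applies.
Among Dimitriou and Harlow, by date first returned to the chamber (earlier first): Dimitriou (Mar 2, 2019) before Harlow (Jul 28, 2019).
Among Haddad, Lindqvist, Pereira, Okafor and Nakamura, a Privy Counsellor before not a Privy Counsellor: Haddad (a Privy Counsellor) before Lindqvist, Pereira, Okafor and Nakamura (not a Privy Counsellor).
Among Lindqvist, Pereira, Okafor and Nakamura, by date of appointment to current office (earlier first): Lindqvist, Pereira and Okafor (Nov 14, 2001) before Nakamura (Dec 12, 2006).
Among Lindqvist, Pereira and Okafor, by date first returned to the chamber (earlier first): Lindqvist (Apr 21, 1998) before Pereira (Apr 3, 2002) before Okafor (Dec 8, 2003).
Order: Yilmaz, Dimitriou, Harlow, Saleh, Haddad, Lindqvist, Pereira, Okafor, Nakamura.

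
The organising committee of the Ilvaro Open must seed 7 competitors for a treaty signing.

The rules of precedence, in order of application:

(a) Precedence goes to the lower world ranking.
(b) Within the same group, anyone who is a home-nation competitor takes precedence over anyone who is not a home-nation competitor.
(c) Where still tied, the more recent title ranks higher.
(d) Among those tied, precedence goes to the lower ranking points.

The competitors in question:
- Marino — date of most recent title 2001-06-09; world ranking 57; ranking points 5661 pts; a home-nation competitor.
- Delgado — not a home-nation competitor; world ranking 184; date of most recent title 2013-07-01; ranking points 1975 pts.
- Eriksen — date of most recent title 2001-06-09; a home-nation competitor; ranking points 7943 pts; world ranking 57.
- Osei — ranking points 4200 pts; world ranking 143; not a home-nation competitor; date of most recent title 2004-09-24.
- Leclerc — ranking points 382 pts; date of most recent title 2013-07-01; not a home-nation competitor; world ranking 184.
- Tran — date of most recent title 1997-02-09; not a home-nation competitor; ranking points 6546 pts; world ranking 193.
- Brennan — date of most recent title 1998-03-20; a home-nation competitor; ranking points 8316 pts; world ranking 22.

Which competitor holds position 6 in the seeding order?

Delgado

By world ranking (lower first): Brennan (22); then Marino and Eriksen (both 57); then Osei (143); then Leclerc and Delgado (both 184); then Tran (193).
Marino and Eriksen are each a home-nation competitor, so the next rule applies.
Marino and Eriksen both have date of most recent title 2001-06-09, so the next rule applies.
Among Marino and Eriksen, by ranking points (lower first): Marino (5661 pts) before Eriksen (7943 pts).
Leclerc and Delgado are each not a home-nation competitor, so the next rule applies.
Leclerc and Delgado both have date of most recent title 2013-07-01, so the next rule applies.
Among Leclerc and Delgado, by ranking points (lower first): Leclerc (382 pts) before Delgado (1975 pts).
Order: Brennan, Marino, Eriksen, Osei, Leclerc, Delgado, Tran.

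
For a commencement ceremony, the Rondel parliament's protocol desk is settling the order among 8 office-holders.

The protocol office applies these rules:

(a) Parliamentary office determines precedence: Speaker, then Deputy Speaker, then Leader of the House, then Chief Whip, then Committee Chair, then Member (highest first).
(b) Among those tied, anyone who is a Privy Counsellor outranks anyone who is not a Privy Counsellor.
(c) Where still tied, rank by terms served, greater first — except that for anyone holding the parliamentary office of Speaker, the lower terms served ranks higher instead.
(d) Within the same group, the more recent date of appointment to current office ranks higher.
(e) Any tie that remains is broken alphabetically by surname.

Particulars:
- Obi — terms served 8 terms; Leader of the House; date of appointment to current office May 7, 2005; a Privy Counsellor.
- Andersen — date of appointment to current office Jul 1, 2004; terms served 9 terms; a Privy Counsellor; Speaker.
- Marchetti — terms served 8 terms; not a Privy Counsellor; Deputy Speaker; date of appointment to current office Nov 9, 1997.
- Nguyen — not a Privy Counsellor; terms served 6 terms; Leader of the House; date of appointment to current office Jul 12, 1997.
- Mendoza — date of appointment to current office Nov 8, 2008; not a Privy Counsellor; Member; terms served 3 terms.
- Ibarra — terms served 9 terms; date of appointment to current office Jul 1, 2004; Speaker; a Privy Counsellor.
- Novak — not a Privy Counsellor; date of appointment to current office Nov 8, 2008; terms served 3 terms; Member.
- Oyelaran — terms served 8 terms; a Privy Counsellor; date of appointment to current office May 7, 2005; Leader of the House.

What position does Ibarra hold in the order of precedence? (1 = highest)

2

By parliamentary office: Andersen and Ibarra (Speaker); then Marchetti (Deputy Speaker); then Obi, Oyelaran and Nguyen (Leader of the House); then Mendoza and Novak (Member).
Andersen and Ibarra are each a Privy Counsellor, so the next rule applies.
Andersen and Ibarra both have terms served 9 terms, so the next rule applies.
Andersen and Ibarra both have date of appointment to current office Jul 1, 2004, so the next rule applies.
Among Andersen and Ibarra, alphabetically by surname: Andersen before Ibarra.
Among Obi, Oyelaran and Nguyen, a Privy Counsellor before not a Privy Counsellor: Obi and Oyelaran (a Privy Counsellor) before Nguyen (not a Privy Counsellor).
Obi and Oyelaran both have terms served 8 terms, so the next rule applies.
Obi and Oyelaran both have date of appointment to current office May 7, 2005, so the next rule applies.
Among Obi and Oyelaran, alphabetically by surname: Obi before Oyelaran.
Mendoza and Novak are each not a Privy Counsellor, so the next rule applies.
Mendoza and Novak both have terms served 3 terms, so the next rule applies.
Mendoza and Novak both have date of appointment to current office Nov 8, 2008, so the next rule applies.
Among Mendoza and Novak, alphabetically by surname: Mendoza before Novak.
Order: Andersen, Ibarra, Marchetti, Obi, Oyelaran, Nguyen, Mendoza, Novak. So position 2.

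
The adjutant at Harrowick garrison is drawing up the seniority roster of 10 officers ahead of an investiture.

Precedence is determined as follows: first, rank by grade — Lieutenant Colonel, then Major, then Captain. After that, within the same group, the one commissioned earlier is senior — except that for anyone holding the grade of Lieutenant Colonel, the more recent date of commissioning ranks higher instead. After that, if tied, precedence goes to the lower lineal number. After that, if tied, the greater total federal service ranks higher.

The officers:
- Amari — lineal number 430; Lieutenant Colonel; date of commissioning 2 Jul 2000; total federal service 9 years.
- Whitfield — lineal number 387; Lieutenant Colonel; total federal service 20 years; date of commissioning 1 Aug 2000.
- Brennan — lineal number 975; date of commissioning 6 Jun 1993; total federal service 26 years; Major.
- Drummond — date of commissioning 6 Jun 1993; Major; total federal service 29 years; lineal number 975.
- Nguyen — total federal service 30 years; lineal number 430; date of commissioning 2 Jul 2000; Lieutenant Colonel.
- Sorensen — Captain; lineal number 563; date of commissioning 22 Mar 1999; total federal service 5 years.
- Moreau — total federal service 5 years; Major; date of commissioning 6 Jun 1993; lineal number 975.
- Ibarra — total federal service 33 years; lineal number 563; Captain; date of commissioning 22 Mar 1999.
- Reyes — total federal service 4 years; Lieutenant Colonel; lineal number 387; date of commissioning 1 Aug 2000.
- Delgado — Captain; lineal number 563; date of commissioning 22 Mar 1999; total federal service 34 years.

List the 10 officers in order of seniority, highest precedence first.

By grade: Whitfield, Reyes, Nguyen and Amari (Lieutenant Colonel); then Drummond, Brennan and Moreau (Major); then Delgado, Ibarra and Sorensen (Captain).
Among Whitfield, Reyes, Nguyen and Amari, by date of commissioning (later first) (reversed rule for this group): Whitfield and Reyes (1 Aug 2000) before Nguyen and Amari (2 Jul 2000).
Whitfield and Reyes both have lineal number 387, so the next rule applies.
Among Whitfield and Reyes, by total federal service (higher first): Whitfield (20 years) before Reyes (4 years).
Nguyen and Amari both have lineal number 430, so the next rule applies.
Among Nguyen and Amari, by total federal service (higher first): Nguyen (30 years) before Amari (9 years).
Drummond, Brennan and Moreau all have date of commissioning 6 Jun 1993, so the next rule applies.
Drummond, Brennan and Moreau all have lineal number 975, so the next rule applies.
Among Drummond, Brennan and Moreau, by total federal service (higher first): Drummond (29 years) before Brennan (26 years) before Moreau (5 years).
Delgado, Ibarra and Sorensen all have date of commissioning 22 Mar 1999, so the next rule applies.
Delgado, Ibarra and Sorensen all have lineal number 563, so the next rule applies.
Among Delgado, Ibarra and Sorensen, by total federal service (higher first): Delgado (34 years) before Ibarra (33 years) before Sorensen (5 years).
Full order: Whitfield, Reyes, Nguyen, Amari, Drummond, Brennan, Moreau, Delgado, Ibarra, Sorensen.

Whitfield, Reyes, Nguyen, Amari, Drummond, Brennan, Moreau, Delgado, Ibarra, Sorensen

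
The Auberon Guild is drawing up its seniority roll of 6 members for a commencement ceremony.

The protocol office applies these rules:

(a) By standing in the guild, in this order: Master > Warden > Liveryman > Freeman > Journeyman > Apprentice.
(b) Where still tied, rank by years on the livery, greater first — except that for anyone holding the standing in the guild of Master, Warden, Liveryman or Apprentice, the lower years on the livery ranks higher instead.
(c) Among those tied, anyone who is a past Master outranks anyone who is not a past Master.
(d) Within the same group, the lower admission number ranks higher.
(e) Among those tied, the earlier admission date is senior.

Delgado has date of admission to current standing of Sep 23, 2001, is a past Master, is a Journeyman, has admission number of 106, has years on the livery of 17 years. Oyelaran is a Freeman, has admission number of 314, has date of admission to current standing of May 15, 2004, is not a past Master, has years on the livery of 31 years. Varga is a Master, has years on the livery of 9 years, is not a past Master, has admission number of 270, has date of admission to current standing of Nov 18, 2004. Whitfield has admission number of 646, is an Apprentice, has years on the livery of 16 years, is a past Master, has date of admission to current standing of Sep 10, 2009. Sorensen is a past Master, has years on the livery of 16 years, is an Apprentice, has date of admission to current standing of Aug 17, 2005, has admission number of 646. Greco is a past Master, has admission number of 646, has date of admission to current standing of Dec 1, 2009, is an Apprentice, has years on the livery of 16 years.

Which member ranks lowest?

Greco

By standing in the guild: Varga (Master); then Oyelaran (Freeman); then Delgado (Journeyman); then Sorensen, Whitfield and Greco (Apprentice).
Sorensen, Whitfield and Greco all have years on the livery 16 years, so the next rule applies.
Sorensen, Whitfield and Greco are each a past Master, so the next rule applies.
Sorensen, Whitfield and Greco all have admission number 646, so the next rule applies.
Among Sorensen, Whitfield and Greco, by date of admission to current standing (earlier first): Sorensen (Aug 17, 2005) before Whitfield (Sep 10, 2009) before Greco (Dec 1, 2009).
Order: Varga, Oyelaran, Delgado, Sorensen, Whitfield, Greco.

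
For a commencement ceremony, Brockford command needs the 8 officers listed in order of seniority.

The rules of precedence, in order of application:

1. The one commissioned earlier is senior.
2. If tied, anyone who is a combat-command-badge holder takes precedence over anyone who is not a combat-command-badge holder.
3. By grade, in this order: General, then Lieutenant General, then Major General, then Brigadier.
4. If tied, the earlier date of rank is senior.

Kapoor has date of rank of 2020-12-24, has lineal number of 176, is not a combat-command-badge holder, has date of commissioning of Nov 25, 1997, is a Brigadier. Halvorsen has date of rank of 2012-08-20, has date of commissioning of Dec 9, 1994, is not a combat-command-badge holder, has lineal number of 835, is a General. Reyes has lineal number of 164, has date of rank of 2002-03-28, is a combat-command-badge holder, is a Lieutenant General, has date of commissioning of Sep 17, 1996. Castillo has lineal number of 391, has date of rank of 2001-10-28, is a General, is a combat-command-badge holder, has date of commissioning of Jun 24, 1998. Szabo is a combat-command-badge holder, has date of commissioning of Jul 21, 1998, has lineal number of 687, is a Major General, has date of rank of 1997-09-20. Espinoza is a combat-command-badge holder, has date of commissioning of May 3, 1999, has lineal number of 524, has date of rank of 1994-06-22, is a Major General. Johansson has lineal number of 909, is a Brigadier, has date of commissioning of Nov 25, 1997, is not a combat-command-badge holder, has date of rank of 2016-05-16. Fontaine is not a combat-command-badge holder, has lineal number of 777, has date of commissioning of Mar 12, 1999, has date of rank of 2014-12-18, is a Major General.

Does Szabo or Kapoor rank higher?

Kapoor

By date of commissioning (earlier first): Halvorsen (Dec 9, 1994); then Reyes (Sep 17, 1996); then Johansson and Kapoor (both Nov 25, 1997); then Castillo (Jun 24, 1998); then Szabo (Jul 21, 1998); then Fontaine (Mar 12, 1999); then Espinoza (May 3, 1999).
Johansson and Kapoor are each not a combat-command-badge holder, so the next rule applies.
Johansson and Kapoor are each Brigadier, so the next rule applies.
Among Johansson and Kapoor, by date of rank (earlier first): Johansson (2016-05-16) before Kapoor (2020-12-24).
So Kapoor takes precedence.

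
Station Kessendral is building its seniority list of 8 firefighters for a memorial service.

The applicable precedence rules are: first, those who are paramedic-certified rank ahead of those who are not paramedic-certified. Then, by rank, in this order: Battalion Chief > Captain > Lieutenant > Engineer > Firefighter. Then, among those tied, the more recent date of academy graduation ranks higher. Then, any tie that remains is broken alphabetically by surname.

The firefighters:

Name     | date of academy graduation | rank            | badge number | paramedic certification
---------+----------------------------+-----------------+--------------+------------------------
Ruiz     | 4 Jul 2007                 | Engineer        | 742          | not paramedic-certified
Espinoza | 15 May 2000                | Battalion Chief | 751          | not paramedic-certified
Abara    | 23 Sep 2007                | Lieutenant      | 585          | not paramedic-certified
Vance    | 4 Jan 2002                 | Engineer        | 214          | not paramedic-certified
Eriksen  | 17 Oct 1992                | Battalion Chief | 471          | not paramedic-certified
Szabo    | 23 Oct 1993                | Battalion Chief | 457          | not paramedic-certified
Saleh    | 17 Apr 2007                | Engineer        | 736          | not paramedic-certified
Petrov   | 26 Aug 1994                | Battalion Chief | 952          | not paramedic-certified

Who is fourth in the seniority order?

By the first rule: Espinoza, Petrov, Szabo, Eriksen, Abara, Ruiz, Saleh and Vance (each not paramedic-certified).
Among Espinoza, Petrov, Szabo, Eriksen, Abara, Ruiz, Saleh and Vance, by rank: Espinoza, Petrov, Szabo and Eriksen (Battalion Chief) before Abara (Lieutenant) before Ruiz, Saleh and Vance (Engineer).
Among Espinoza, Petrov, Szabo and Eriksen, by date of academy graduation (later first): Espinoza (15 May 2000) before Petrov (26 Aug 1994) before Szabo (23 Oct 1993) before Eriksen (17 Oct 1992).
Among Ruiz, Saleh and Vance, by date of academy graduation (later first): Ruiz (4 Jul 2007) before Saleh (17 Apr 2007) before Vance (4 Jan 2002).
Order: Espinoza, Petrov, Szabo, Eriksen, Abara, Ruiz, Saleh, Vance.

Eriksen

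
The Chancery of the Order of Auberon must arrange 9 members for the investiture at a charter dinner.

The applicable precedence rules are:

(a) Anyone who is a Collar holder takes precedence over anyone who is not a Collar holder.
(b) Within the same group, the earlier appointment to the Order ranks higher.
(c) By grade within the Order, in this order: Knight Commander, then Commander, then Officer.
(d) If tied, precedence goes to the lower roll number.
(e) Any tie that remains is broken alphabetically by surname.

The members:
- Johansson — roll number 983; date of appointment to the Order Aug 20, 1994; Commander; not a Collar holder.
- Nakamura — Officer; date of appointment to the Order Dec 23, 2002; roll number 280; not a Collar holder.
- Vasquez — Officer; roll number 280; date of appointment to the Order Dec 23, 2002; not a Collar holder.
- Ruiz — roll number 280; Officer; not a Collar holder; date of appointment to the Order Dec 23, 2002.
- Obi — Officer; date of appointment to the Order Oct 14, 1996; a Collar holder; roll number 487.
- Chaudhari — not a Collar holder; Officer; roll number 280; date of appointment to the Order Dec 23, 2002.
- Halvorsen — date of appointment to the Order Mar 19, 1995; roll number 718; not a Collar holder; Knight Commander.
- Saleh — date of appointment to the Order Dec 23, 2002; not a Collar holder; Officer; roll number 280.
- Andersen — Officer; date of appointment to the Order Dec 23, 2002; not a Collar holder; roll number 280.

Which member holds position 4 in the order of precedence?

By the first rule: Obi (a Collar holder); then Johansson, Halvorsen, Andersen, Chaudhari, Nakamura, Ruiz, Saleh and Vasquez (each not a Collar holder).
Among Johansson, Halvorsen, Andersen, Chaudhari, Nakamura, Ruiz, Saleh and Vasquez, by date of appointment to the Order (earlier first): Johansson (Aug 20, 1994) before Halvorsen (Mar 19, 1995) before Andersen, Chaudhari, Nakamura, Ruiz, Saleh and Vasquez (Dec 23, 2002).
Andersen, Chaudhari, Nakamura, Ruiz, Saleh and Vasquez are each Officer, so the next rule applies.
Andersen, Chaudhari, Nakamura, Ruiz, Saleh and Vasquez all have roll number 280, so the next rule applies.
Among Andersen, Chaudhari, Nakamura, Ruiz, Saleh and Vasquez, alphabetically by surname: Andersen before Chaudhari before Nakamura before Ruiz before Saleh before Vasquez.
Order: Obi, Johansson, Halvorsen, Andersen, Chaudhari, Nakamura, Ruiz, Saleh, Vasquez.

Andersen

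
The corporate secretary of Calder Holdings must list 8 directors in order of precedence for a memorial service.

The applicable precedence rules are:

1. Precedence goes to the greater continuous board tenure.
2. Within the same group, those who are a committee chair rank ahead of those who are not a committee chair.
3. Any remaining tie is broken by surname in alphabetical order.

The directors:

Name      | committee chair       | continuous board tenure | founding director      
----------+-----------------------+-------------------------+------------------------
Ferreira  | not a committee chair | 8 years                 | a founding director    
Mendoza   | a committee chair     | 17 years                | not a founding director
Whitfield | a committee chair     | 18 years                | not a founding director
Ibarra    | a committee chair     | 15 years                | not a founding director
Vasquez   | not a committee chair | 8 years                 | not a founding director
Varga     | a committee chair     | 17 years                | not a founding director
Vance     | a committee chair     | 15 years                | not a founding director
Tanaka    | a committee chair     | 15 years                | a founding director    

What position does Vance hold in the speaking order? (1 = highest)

6

By continuous board tenure (higher first): Whitfield (18 years); then Mendoza and Varga (both 17 years); then Ibarra, Tanaka and Vance (each 15 years); then Ferreira and Vasquez (both 8 years).
Mendoza and Varga are each a committee chair, so the next rule applies.
Among Mendoza and Varga, alphabetically by surname: Mendoza before Varga.
Ibarra, Tanaka and Vance are each a committee chair, so the next rule applies.
Among Ibarra, Tanaka and Vance, alphabetically by surname: Ibarra before Tanaka before Vance.
Ferreira and Vasquez are each not a committee chair, so the next rule applies.
Among Ferreira and Vasquez, alphabetically by surname: Ferreira before Vasquez.
Order: Whitfield, Mendoza, Varga, Ibarra, Tanaka, Vance, Ferreira, Vasquez. So position 6.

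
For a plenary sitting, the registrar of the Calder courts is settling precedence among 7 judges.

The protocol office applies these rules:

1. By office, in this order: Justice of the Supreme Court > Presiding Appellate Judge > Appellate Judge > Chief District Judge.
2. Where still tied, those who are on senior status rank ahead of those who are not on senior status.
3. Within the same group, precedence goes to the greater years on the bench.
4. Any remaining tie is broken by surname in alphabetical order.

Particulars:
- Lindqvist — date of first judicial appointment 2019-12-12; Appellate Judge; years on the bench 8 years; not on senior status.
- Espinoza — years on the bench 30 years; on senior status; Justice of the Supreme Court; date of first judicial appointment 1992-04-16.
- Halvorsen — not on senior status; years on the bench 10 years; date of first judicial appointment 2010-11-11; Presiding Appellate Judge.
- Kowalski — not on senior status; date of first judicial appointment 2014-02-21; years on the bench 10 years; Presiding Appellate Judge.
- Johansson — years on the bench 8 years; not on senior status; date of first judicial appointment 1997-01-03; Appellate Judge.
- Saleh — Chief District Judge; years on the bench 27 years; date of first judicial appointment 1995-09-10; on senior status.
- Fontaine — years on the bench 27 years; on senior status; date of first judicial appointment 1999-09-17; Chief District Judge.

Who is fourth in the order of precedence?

By office: Espinoza (Justice of the Supreme Court); then Halvorsen and Kowalski (Presiding Appellate Judge); then Johansson and Lindqvist (Appellate Judge); then Fontaine and Saleh (Chief District Judge).
Halvorsen and Kowalski are each not on senior status, so the next rule applies.
Halvorsen and Kowalski both have years on the bench 10 years, so the next rule applies.
Among Halvorsen and Kowalski, alphabetically by surname: Halvorsen before Kowalski.
Johansson and Lindqvist are each not on senior status, so the next rule applies.
Johansson and Lindqvist both have years on the bench 8 years, so the next rule applies.
Among Johansson and Lindqvist, alphabetically by surname: Johansson before Lindqvist.
Fontaine and Saleh are each on senior status, so the next rule applies.
Fontaine and Saleh both have years on the bench 27 years, so the next rule applies.
Among Fontaine and Saleh, alphabetically by surname: Fontaine before Saleh.
Order: Espinoza, Halvorsen, Kowalski, Johansson, Lindqvist, Fontaine, Saleh.

Johansson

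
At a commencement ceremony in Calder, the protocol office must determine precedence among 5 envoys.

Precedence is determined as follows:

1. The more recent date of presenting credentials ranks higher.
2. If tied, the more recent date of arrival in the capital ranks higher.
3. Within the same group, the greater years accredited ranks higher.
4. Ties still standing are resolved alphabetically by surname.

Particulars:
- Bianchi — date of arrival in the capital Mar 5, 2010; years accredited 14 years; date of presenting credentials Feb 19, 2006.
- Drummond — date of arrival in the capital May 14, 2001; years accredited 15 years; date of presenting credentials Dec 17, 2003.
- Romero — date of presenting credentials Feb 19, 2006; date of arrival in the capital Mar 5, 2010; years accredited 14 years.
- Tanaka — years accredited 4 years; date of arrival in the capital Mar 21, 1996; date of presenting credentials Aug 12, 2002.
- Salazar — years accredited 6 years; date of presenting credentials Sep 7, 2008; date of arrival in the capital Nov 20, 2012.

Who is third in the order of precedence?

By date of presenting credentials (later first): Salazar (Sep 7, 2008); then Bianchi and Romero (both Feb 19, 2006); then Drummond (Dec 17, 2003); then Tanaka (Aug 12, 2002).
Bianchi and Romero both have date of arrival in the capital Mar 5, 2010, so the next rule applies.
Bianchi and Romero both have years accredited 14 years, so the next rule applies.
Among Bianchi and Romero, alphabetically by surname: Bianchi before Romero.
Order: Salazar, Bianchi, Romero, Drummond, Tanaka.

Romero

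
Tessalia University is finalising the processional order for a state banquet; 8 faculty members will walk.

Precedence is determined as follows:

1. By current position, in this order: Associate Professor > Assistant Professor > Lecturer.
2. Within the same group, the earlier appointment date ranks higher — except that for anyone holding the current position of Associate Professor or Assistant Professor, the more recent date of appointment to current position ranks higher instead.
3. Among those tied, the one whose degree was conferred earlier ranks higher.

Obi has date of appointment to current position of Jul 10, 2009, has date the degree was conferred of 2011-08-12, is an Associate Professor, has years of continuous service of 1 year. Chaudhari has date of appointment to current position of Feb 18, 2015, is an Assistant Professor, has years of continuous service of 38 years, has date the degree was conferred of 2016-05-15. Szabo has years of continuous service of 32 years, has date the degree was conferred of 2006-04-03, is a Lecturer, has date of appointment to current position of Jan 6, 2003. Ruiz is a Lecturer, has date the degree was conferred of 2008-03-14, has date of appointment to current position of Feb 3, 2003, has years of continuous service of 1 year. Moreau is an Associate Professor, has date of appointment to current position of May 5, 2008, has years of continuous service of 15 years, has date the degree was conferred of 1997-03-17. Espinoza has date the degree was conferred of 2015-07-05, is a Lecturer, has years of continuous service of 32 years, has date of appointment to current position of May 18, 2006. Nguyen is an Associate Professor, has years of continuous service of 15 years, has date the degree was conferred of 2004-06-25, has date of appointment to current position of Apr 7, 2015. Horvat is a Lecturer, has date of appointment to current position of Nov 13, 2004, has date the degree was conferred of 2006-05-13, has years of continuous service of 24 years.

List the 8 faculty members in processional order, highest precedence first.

By current position: Nguyen, Obi and Moreau (Associate Professor); then Chaudhari (Assistant Professor); then Szabo, Ruiz, Horvat and Espinoza (Lecturer).
Among Nguyen, Obi and Moreau, by date of appointment to current position (later first) (reversed rule for this group): Nguyen (Apr 7, 2015) before Obi (Jul 10, 2009) before Moreau (May 5, 2008).
Among Szabo, Ruiz, Horvat and Espinoza, by date of appointment to current position (earlier first): Szabo (Jan 6, 2003) before Ruiz (Feb 3, 2003) before Horvat (Nov 13, 2004) before Espinoza (May 18, 2006).
Full order: Nguyen, Obi, Moreau, Chaudhari, Szabo, Ruiz, Horvat, Espinoza.

Nguyen, Obi, Moreau, Chaudhari, Szabo, Ruiz, Horvat, Espinoza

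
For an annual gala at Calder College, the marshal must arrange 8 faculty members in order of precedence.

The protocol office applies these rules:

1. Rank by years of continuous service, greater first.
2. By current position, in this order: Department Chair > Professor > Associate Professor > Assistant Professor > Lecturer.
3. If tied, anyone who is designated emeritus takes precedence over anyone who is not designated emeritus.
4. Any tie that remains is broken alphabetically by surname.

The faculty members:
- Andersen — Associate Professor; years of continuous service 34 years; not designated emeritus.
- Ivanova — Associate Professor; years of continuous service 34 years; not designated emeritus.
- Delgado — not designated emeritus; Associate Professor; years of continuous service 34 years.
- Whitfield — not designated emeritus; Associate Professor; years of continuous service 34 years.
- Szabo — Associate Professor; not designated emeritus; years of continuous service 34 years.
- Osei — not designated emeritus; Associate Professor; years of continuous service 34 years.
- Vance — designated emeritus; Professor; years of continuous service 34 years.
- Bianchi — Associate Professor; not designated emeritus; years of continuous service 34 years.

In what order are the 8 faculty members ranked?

By years of continuous service (higher first): Vance, Andersen, Bianchi, Delgado, Ivanova, Osei, Szabo and Whitfield (each 34 years).
Among Vance, Andersen, Bianchi, Delgado, Ivanova, Osei, Szabo and Whitfield, by current position: Vance (Professor) before Andersen, Bianchi, Delgado, Ivanova, Osei, Szabo and Whitfield (Associate Professor).
Andersen, Bianchi, Delgado, Ivanova, Osei, Szabo and Whitfield are each not designated emeritus, so the next rule applies.
Among Andersen, Bianchi, Delgado, Ivanova, Osei, Szabo and Whitfield, alphabetically by surname: Andersen before Bianchi before Delgado before Ivanova before Osei before Szabo before Whitfield.
Full order: Vance, Andersen, Bianchi, Delgado, Ivanova, Osei, Szabo, Whitfield.

Vance, Andersen, Bianchi, Delgado, Ivanova, Osei, Szabo, Whitfield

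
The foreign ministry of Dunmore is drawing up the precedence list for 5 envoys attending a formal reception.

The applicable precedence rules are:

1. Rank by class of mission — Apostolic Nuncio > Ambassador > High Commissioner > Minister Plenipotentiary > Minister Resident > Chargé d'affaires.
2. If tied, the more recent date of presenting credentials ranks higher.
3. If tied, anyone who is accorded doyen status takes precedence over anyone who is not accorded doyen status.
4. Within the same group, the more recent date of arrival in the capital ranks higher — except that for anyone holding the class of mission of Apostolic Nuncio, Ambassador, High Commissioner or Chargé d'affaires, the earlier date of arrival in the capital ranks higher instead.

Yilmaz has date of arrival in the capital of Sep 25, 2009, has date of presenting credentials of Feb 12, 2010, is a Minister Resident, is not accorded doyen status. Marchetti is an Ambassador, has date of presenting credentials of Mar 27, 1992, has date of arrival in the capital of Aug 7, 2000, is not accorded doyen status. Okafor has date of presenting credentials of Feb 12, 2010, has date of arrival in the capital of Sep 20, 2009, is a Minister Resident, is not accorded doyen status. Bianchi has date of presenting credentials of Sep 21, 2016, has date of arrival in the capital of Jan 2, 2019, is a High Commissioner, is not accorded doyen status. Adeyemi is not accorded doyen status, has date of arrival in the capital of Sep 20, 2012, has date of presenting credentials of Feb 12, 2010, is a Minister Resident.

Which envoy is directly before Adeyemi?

By class of mission: Marchetti (Ambassador); then Bianchi (High Commissioner); then Adeyemi, Yilmaz and Okafor (Minister Resident).
Adeyemi, Yilmaz and Okafor all have date of presenting credentials Feb 12, 2010, so the next rule applies.
Adeyemi, Yilmaz and Okafor are each not accorded doyen status, so the next rule applies.
Among Adeyemi, Yilmaz and Okafor, by date of arrival in the capital (later first): Adeyemi (Sep 20, 2012) before Yilmaz (Sep 25, 2009) before Okafor (Sep 20, 2009).
Order: Marchetti, Bianchi, Adeyemi, Yilmaz, Okafor.

Bianchi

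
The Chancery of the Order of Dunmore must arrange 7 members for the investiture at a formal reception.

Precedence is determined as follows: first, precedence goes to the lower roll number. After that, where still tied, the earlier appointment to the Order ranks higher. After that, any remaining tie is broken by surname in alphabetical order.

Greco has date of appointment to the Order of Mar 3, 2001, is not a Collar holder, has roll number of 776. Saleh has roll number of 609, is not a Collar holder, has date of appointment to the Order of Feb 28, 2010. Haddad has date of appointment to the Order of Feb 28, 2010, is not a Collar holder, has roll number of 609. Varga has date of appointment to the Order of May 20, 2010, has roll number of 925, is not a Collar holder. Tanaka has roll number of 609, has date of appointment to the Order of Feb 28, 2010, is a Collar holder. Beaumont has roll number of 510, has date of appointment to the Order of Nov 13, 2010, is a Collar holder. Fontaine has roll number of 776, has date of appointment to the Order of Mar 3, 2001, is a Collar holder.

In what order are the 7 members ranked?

By roll number (lower first): Beaumont (510); then Haddad, Saleh and Tanaka (each 609); then Fontaine and Greco (both 776); then Varga (925).
Haddad, Saleh and Tanaka all have date of appointment to the Order Feb 28, 2010, so the next rule applies.
Among Haddad, Saleh and Tanaka, alphabetically by surname: Haddad before Saleh before Tanaka.
Fontaine and Greco both have date of appointment to the Order Mar 3, 2001, so the next rule applies.
Among Fontaine and Greco, alphabetically by surname: Fontaine before Greco.
Full order: Beaumont, Haddad, Saleh, Tanaka, Fontaine, Greco, Varga.

Beaumont, Haddad, Saleh, Tanaka, Fontaine, Greco, Varga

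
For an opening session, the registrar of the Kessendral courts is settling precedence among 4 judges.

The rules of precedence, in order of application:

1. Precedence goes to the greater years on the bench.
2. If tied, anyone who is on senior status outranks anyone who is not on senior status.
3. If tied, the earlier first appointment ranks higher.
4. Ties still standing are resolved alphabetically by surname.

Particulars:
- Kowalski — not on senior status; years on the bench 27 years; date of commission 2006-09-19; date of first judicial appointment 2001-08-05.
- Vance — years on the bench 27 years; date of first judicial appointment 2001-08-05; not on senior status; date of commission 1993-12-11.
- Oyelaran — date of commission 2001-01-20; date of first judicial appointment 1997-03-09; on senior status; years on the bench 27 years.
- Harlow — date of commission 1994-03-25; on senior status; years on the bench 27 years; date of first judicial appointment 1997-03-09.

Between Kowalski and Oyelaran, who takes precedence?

By years on the bench (higher first): Harlow, Oyelaran, Kowalski and Vance (each 27 years).
Among Harlow, Oyelaran, Kowalski and Vance, on senior status before not on senior status: Harlow and Oyelaran (on senior status) before Kowalski and Vance (not on senior status).
Harlow and Oyelaran both have date of first judicial appointment 1997-03-09, so the next rule applies.
Among Harlow and Oyelaran, alphabetically by surname: Harlow before Oyelaran.
Kowalski and Vance both have date of first judicial appointment 2001-08-05, so the next rule applies.
Among Kowalski and Vance, alphabetically by surname: Kowalski before Vance.
So Oyelaran takes precedence.

Oyelaran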